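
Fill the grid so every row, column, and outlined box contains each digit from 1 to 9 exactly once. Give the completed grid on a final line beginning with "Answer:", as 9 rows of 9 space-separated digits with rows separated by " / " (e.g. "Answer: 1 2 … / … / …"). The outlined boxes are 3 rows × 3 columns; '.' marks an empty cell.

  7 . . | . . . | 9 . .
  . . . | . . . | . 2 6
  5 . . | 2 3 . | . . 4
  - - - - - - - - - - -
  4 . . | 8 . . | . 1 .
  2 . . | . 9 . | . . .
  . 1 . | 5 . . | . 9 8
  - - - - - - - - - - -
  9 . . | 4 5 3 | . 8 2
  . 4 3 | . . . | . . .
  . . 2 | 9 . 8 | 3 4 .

Step 1. [r5c4∈{1,3,6,7}] r5c4 is the only open cell in col 4 admitting 3. So r5c4=3.
Step 2. [r5c6∈{1,4,6,7}] 1 has one home in row 5: r5c6. So r5c6=1.
Step 3. [r9c2∈{5,6,7}] r9c2 is the only open cell in box 7 admitting 5, so r9c2=5.
Step 4. [r3c8∈{7}] r3c8 is down to just 7. So r3c8=7.
Step 5. [r5c7∈{4,5,6,7}] across row 5, 4 lands solely at r5c7 ⇒ r5c7=4.
Step 6. [r4c9∈{3,5,7}] r4c9 is the only open cell in box 6 admitting 3, so r4c9=3.
Step 7. [r8c9∈{1,5,7,9}] r8c9 is the only open cell in row 8 admitting 9 ⇒ r8c9=9.
Step 8. [r8c1∈{1,6,8}] 8 has one home in row 8: r8c1. So r8c1=8.
Step 9. [r1c2∈{2,3,6,8}] row 1 places 2 nowhere but r1c2 ⇒ r1c2=2.
Step 10. [r2c2∈{3,8,9}] col 2 places 3 nowhere but r2c2, so r2c2=3.
Step 11. [r2c1∈{1}] r2c1 is down to just 1, so r2c1=1.
Step 12. [r3c7∈{1,8}] 1 has one home in row 3: r3c7 ⇒ r3c7=1.
Step 13. [r1c9∈{5}] nothing but 5 survives at r1c9 ⇒ r1c9=5.
Step 14. [r5c9∈{7}] r5c9's peers cover all but 7, so r5c9=7.
Step 15. [r9c5∈{1,6,7}] r9c5 is the only open cell in row 9 admitting 7. So r9c5=7.
Step 16. [r9c1∈{6}] r9c1 has the single candidate 6, so r9c1=6.
Step 17. [r7c7∈{6,7}] in row 7, 6 fits only at r7c7. So r7c7=6.
Step 18. [r5c8∈{5,6}] in col 8, 6 fits only at r5c8. So r5c8=6.
Step 19. [r6c7∈{2}] only 2 remains possible at r6c7 ⇒ r6c7=2.
Step 20. [r2c6∈{4,5,7,9}] across row 2, 5 lands solely at r2c6 ⇒ r2c6=5.
Step 21. [r2c3∈{4,8,9}] r2c3 is the only open cell in row 2 admitting 9. So r2c3=9.
Step 22. [r1c3∈{4,6,8}] r1c3 is the only open cell in col 3 admitting 4, so r1c3=4.
Step 23. [r1c6∈{6}] r1c6 has the single candidate 6, so r1c6=6.
Step 24. [r7c2∈{7}] r7c2 is down to just 7, so r7c2=7.
Step 25. [r6c6∈{4,7}] r6c6 is the only open cell in col 6 admitting 4 ⇒ r6c6=4.
Step 26. [r6c5∈{6}] r6c5 is down to just 6. So r6c5=6.
Step 27. [r5c3∈{5,8}] 5 has one home in row 5: r5c3, so r5c3=5.
Step 28. [r1c4∈{1}] r1c4 has the single candidate 1. So r1c4=1.
Step 29. [r8c6∈{2}] r8c6 has the single candidate 2. So r8c6=2.
Step 30. [r3c3∈{6,8}] r3c3 is the only open cell in col 3 admitting 8 ⇒ r3c3=8.
Step 31. [r4c3∈{6,7}] r4c3 is the only open cell in col 3 admitting 6. So r4c3=6.
Step 32. [r2c5∈{4,8}] across row 2, 4 lands solely at r2c5, so r2c5=4.
Step 33. [r4c7∈{5}] nothing but 5 survives at r4c7 ⇒ r4c7=5.
Step 34. [r8c7∈{7}] r8c7 has the single candidate 7, so r8c7=7.
Step 35. [r2c4∈{7}] nothing but 7 survives at r2c4. So r2c4=7.
Step 36. [r9c9∈{1}] nothing but 1 survives at r9c9 ⇒ r9c9=1.
Step 37. [r3c2∈{6}] r3c2's peers cover all but 6. So r3c2=6.
Step 38. [r3c6∈{9}] r3c6 is down to just 9 ⇒ r3c6=9.
Step 39. [r1c8∈{3}] only 3 remains possible at r1c8, so r1c8=3.
Step 40. [r6c3∈{7}] nothing but 7 survives at r6c3 ⇒ r6c3=7.
Step 41. [r7c3∈{1}] only 1 remains possible at r7c3. So r7c3=1.
Step 42. [r6c1∈{3}] r6c1 has the single candidate 3 ⇒ r6c1=3.
Step 43. [r2c7∈{8}] r2c7's peers cover all but 8. So r2c7=8.
Step 44. [r4c5∈{2}] r4c5 has the single candidate 2. So r4c5=2.
Step 45. [r5c2∈{8}] nothing but 8 survives at r5c2. So r5c2=8.
Step 46. [r4c6∈{7}] r4c6 has the single candidate 7. So r4c6=7.
Step 47. [r1c5∈{8}] only 8 remains possible at r1c5 ⇒ r1c5=8.
Step 48. [r8c5∈{1}] r8c5 is down to just 1 ⇒ r8c5=1.
Step 49. [r8c4∈{6}] r8c4 is down to just 6 ⇒ r8c4=6.
Step 50. [r8c8∈{5}] r8c8's peers cover all but 5 ⇒ r8c8=5.
Step 51. [r4c2∈{9}] r4c2 is down to just 9, so r4c2=9.

Answer: 7 2 4 1 8 6 9 3 5 / 1 3 9 7 4 5 8 2 6 / 5 6 8 2 3 9 1 7 4 / 4 9 6 8 2 7 5 1 3 / 2 8 5 3 9 1 4 6 7 / 3 1 7 5 6 4 2 9 8 / 9 7 1 4 5 3 6 8 2 / 8 4 3 6 1 2 7 5 9 / 6 5 2 9 7 8 3 4 1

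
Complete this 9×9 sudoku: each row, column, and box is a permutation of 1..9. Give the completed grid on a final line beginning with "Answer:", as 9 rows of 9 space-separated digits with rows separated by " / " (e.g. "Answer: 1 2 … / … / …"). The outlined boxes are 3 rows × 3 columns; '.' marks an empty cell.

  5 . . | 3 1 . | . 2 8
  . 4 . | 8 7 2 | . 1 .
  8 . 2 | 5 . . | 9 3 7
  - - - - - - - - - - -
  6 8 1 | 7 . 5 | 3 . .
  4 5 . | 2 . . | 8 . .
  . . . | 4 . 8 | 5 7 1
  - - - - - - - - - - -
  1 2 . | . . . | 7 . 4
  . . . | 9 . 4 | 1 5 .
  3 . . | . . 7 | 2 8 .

Step 1. [r6c5∈{3,6,9}] across row 6, 6 lands solely at r6c5. So r6c5=6.
Step 2. [r4c5∈{9}] only 9 remains possible at r4c5. So r4c5=9.
Step 3. [r7c4∈{6}] r7c4 has the single candidate 6 ⇒ r7c4=6.
Step 4. [r5c3∈{3,7,9}] in row 5, 7 fits only at r5c3, so r5c3=7.
Step 5. [r2c1∈{9}] r2c1 has the single candidate 9 ⇒ r2c1=9.
Step 6. [r1c3∈{6}] r1c3's peers cover all but 6. So r1c3=6.
Step 7. [r7c8∈{9}] only 9 remains possible at r7c8. So r7c8=9.
Step 8. [r9c9∈{6}] r9c9 is down to just 6, so r9c9=6.
Step 9. [r5c5∈{3}] only 3 remains possible at r5c5, so r5c5=3.
Step 10. [r6c2∈{3,9}] 3 has one home in col 2: r6c2, so r6c2=3.
Step 11. [r9c5∈{5}] r9c5's peers cover all but 5, so r9c5=5.
Step 12. [r7c5∈{8}] only 8 remains possible at r7c5 ⇒ r7c5=8.
Step 13. [r6c3∈{9}] r6c3 is down to just 9 ⇒ r6c3=9.
Step 14. [r8c1∈{7}] r8c1's peers cover all but 7, so r8c1=7.
Step 15. [r3c5∈{4}] r3c5 has the single candidate 4, so r3c5=4.
Step 16. [r2c7∈{6}] r2c7 is down to just 6, so r2c7=6.
Step 17. [r9c3∈{4}] nothing but 4 survives at r9c3 ⇒ r9c3=4.
Step 18. [r2c9∈{5}] nothing but 5 survives at r2c9, so r2c9=5.
Step 19. [r1c7∈{4}] r1c7's peers cover all but 4. So r1c7=4.
Step 20. [r2c3∈{3}] only 3 remains possible at r2c3, so r2c3=3.
Step 21. [r8c5∈{2}] only 2 remains possible at r8c5, so r8c5=2.
Step 22. [r3c2∈{1}] r3c2 has the single candidate 1. So r3c2=1.
Step 23. [r6c1∈{2}] nothing but 2 survives at r6c1 ⇒ r6c1=2.
Step 24. [r8c9∈{3}] only 3 remains possible at r8c9 ⇒ r8c9=3.
Step 25. [r9c4∈{1}] r9c4's peers cover all but 1. So r9c4=1.
Step 26. [r4c9∈{2}] nothing but 2 survives at r4c9, so r4c9=2.
Step 27. [r9c2∈{9}] r9c2's peers cover all but 9. So r9c2=9.
Step 28. [r7c6∈{3}] r7c6's peers cover all but 3 ⇒ r7c6=3.
Step 29. [r8c2∈{6}] only 6 remains possible at r8c2 ⇒ r8c2=6.
Step 30. [r8c3∈{8}] r8c3's peers cover all but 8, so r8c3=8.
Step 31. [r4c8∈{4}] r4c8 has the single candidate 4. So r4c8=4.
Step 32. [r5c9∈{9}] nothing but 9 survives at r5c9. So r5c9=9.
Step 33. [r3c6∈{6}] nothing but 6 survives at r3c6. So r3c6=6.
Step 34. [r5c6∈{1}] r5c6 has the single candidate 1. So r5c6=1.
Step 35. [r7c3∈{5}] r7c3 has the single candidate 5. So r7c3=5.
Step 36. [r5c8∈{6}] r5c8 is down to just 6 ⇒ r5c8=6.
Step 37. [r1c2∈{7}] r1c2's peers cover all but 7 ⇒ r1c2=7.
Step 38. [r1c6∈{9}] nothing but 9 survives at r1c6 ⇒ r1c6=9.

Answer: 5 7 6 3 1 9 4 2 8 / 9 4 3 8 7 2 6 1 5 / 8 1 2 5 4 6 9 3 7 / 6 8 1 7 9 5 3 4 2 / 4 5 7 2 3 1 8 6 9 / 2 3 9 4 6 8 5 7 1 / 1 2 5 6 8 3 7 9 4 / 7 6 8 9 2 4 1 5 3 / 3 9 4 1 5 7 2 8 6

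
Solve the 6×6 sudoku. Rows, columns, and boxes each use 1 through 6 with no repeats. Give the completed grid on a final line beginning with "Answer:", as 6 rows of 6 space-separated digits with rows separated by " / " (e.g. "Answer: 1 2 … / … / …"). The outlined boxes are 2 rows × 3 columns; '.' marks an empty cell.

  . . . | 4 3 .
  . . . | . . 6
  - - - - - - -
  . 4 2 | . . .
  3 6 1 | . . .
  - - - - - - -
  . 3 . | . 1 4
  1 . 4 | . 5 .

Step 1. [r6c2∈{2}] r6c2 has the single candidate 2 ⇒ r6c2=2.
Step 2. [r3c1∈{5}] only 5 remains possible at r3c1. So r3c1=5.
Step 3. [r2c5∈{2}] r2c5's peers cover all but 2, so r2c5=2.
Step 4. [r5c3∈{5,6}] 5 has one home in row 5: r5c3. So r5c3=5.
Step 5. [r6c4∈{3,6}] 6 has one home in row 6: r6c4 ⇒ r6c4=6.
Step 6. [r4c6∈{2,5}] r4c6 is the only open cell in col 6 admitting 2. So r4c6=2.
Step 7. [r1c6∈{1,5}] col 6 places 5 nowhere but r1c6 ⇒ r1c6=5.
Step 8. [r3c4∈{1,3}] in col 4, 3 fits only at r3c4. So r3c4=3.
Step 9. [r1c2∈{1}] r1c2's peers cover all but 1. So r1c2=1.
Step 10. [r1c3∈{6}] r1c3's peers cover all but 6. So r1c3=6.
Step 11. [r3c6∈{1}] only 1 remains possible at r3c6 ⇒ r3c6=1.
Step 12. [r1c1∈{2}] nothing but 2 survives at r1c1. So r1c1=2.
Step 13. [r2c4∈{1}] r2c4 is down to just 1 ⇒ r2c4=1.
Step 14. [r6c6∈{3}] r6c6 is down to just 3. So r6c6=3.
Step 15. [r2c3∈{3}] r2c3 has the single candidate 3 ⇒ r2c3=3.
Step 16. [r2c2∈{5}] r2c2 is down to just 5 ⇒ r2c2=5.
Step 17. [r4c4∈{5}] r4c4's peers cover all but 5. So r4c4=5.
Step 18. [r3c5∈{6}] nothing but 6 survives at r3c5 ⇒ r3c5=6.
Step 19. [r5c1∈{6}] r5c1 is down to just 6. So r5c1=6.
Step 20. [r2c1∈{4}] r2c1 is down to just 4 ⇒ r2c1=4.
Step 21. [r5c4∈{2}] r5c4's peers cover all but 2, so r5c4=2.
Step 22. [r4c5∈{4}] r4c5 is down to just 4. So r4c5=4.

Answer: 2 1 6 4 3 5 / 4 5 3 1 2 6 / 5 4 2 3 6 1 / 3 6 1 5 4 2 / 6 3 5 2 1 4 / 1 2 4 6 5 3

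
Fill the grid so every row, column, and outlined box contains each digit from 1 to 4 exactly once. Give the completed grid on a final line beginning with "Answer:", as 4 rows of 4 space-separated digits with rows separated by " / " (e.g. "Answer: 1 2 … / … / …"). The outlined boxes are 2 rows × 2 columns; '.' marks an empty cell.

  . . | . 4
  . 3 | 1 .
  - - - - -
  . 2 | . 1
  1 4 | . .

Step 1. [r4c4∈{2,3}] 3 has one home in col 4: r4c4 ⇒ r4c4=3.
Step 2. [r2c4∈{2}] r2c4's peers cover all but 2 ⇒ r2c4=2.
Step 3. [r1c3∈{3}] r1c3 is down to just 3, so r1c3=3.
Step 4. [r1c2∈{1}] r1c2's peers cover all but 1 ⇒ r1c2=1.
Step 5. [r4c3∈{2}] r4c3 is down to just 2 ⇒ r4c3=2.
Step 6. [r1c1∈{2}] r1c1's peers cover all but 2 ⇒ r1c1=2.
Step 7. [r3c1∈{3}] r3c1 has the single candidate 3 ⇒ r3c1=3.
Step 8. [r2c1∈{4}] r2c1 has the single candidate 4, so r2c1=4.
Step 9. [r3c3∈{4}] r3c3 has the single candidate 4 ⇒ r3c3=4.

Answer: 2 1 3 4 / 4 3 1 2 / 3 2 4 1 / 1 4 2 3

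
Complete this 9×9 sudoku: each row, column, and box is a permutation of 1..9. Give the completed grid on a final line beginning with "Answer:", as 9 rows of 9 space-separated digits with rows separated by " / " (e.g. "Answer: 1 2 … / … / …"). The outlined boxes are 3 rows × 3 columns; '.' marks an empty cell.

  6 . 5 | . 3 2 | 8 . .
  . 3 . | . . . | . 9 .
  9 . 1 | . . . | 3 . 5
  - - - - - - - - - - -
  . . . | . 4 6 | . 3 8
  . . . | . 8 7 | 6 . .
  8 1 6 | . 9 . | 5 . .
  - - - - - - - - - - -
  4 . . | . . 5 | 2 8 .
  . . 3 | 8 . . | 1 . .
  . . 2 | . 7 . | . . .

Step 1. [r4c4∈{1,2,5}] row 4 places 1 nowhere but r4c4 ⇒ r4c4=1.
Step 2. [r3c5∈{6}] nothing but 6 survives at r3c5 ⇒ r3c5=6.
Step 3. [r2c9∈{1,2,4,6,7}] across row 2, 6 lands solely at r2c9, so r2c9=6.
Step 4. [r3c8∈{2,4,7}] across box 3, 2 lands solely at r3c8 ⇒ r3c8=2.
Step 5. [r5c4∈{2,3,5}] in box 5, 5 fits only at r5c4 ⇒ r5c4=5.
Step 6. [r9c2∈{5,6,8,9}] r9c2 is the only open cell in row 9 admitting 8. So r9c2=8.
Step 7. [r1c4∈{4,7,9}] row 1 places 9 nowhere but r1c4, so r1c4=9.
Step 8. [r2c3∈{4,7,8}] col 3 places 8 nowhere but r2c3, so r2c3=8.
Step 9. [r5c3∈{4,9}] 4 has one home in col 3: r5c3, so r5c3=4.
Step 10. [r2c1∈{2,7}] 2 has one home in row 2: r2c1. So r2c1=2.
Step 11. [r4c2∈{2,5,7,9}] across row 4, 2 lands solely at r4c2. So r4c2=2.
Step 12. [r8c2∈{5,6,7,9}] 5 has one home in col 2: r8c2, so r8c2=5.
Step 13. [r8c1∈{7}] only 7 remains possible at r8c1, so r8c1=7.
Step 14. [r7c9∈{3,7,9}] 7 has one home in row 7: r7c9 ⇒ r7c9=7.
Step 15. [r7c4∈{3,6}] in row 7, 3 fits only at r7c4, so r7c4=3.
Step 16. [r5c9∈{1,2,9}] in row 5, 2 fits only at r5c9, so r5c9=2.
Step 17. [r6c9∈{4}] r6c9 is down to just 4 ⇒ r6c9=4.
Step 18. [r4c7∈{7,9}] 9 has one home in box 6: r4c7, so r4c7=9.
Step 19. [r9c7∈{4}] nothing but 4 survives at r9c7 ⇒ r9c7=4.
Step 20. [r8c6∈{4,9}] 4 has one home in row 8: r8c6 ⇒ r8c6=4.
Step 21. [r1c8∈{1,4,7}] across col 8, 4 lands solely at r1c8. So r1c8=4.
Step 22. [r9c6∈{1,9}] r9c6 is the only open cell in col 6 admitting 9, so r9c6=9.
Step 23. [r3c2∈{4,7}] 4 has one home in col 2: r3c2, so r3c2=4.
Step 24. [r2c6∈{1}] r2c6 has the single candidate 1. So r2c6=1.
Step 25. [r7c2∈{6,9}] 6 has one home in row 7: r7c2, so r7c2=6.
Step 26. [r3c4∈{7}] r3c4's peers cover all but 7 ⇒ r3c4=7.
Step 27. [r8c8∈{6}] only 6 remains possible at r8c8 ⇒ r8c8=6.
Step 28. [r3c6∈{8}] nothing but 8 survives at r3c6. So r3c6=8.
Step 29. [r8c9∈{9}] nothing but 9 survives at r8c9. So r8c9=9.
Step 30. [r5c8∈{1}] r5c8 has the single candidate 1. So r5c8=1.
Step 31. [r5c2∈{9}] nothing but 9 survives at r5c2 ⇒ r5c2=9.
Step 32. [r1c2∈{7}] r1c2 has the single candidate 7, so r1c2=7.
Step 33. [r9c9∈{3}] nothing but 3 survives at r9c9, so r9c9=3.
Step 34. [r6c4∈{2}] r6c4's peers cover all but 2 ⇒ r6c4=2.
Step 35. [r9c4∈{6}] r9c4 is down to just 6. So r9c4=6.
Step 36. [r2c7∈{7}] r2c7's peers cover all but 7. So r2c7=7.
Step 37. [r6c6∈{3}] nothing but 3 survives at r6c6. So r6c6=3.
Step 38. [r7c3∈{9}] nothing but 9 survives at r7c3. So r7c3=9.
Step 39. [r2c5∈{5}] r2c5's peers cover all but 5. So r2c5=5.
Step 40. [r4c3∈{7}] r4c3's peers cover all but 7, so r4c3=7.
Step 41. [r2c4∈{4}] only 4 remains possible at r2c4 ⇒ r2c4=4.
Step 42. [r7c5∈{1}] r7c5's peers cover all but 1, so r7c5=1.
Step 43. [r9c1∈{1}] r9c1 is down to just 1 ⇒ r9c1=1.
Step 44. [r1c9∈{1}] nothing but 1 survives at r1c9 ⇒ r1c9=1.
Step 45. [r4c1∈{5}] r4c1's peers cover all but 5, so r4c1=5.
Step 46. [r5c1∈{3}] r5c1 is down to just 3. So r5c1=3.
Step 47. [r8c5∈{2}] r8c5 is down to just 2, so r8c5=2.
Step 48. [r6c8∈{7}] r6c8 is down to just 7, so r6c8=7.
Step 49. [r9c8∈{5}] r9c8's peers cover all but 5. So r9c8=5.

Answer: 6 7 5 9 3 2 8 4 1 / 2 3 8 4 5 1 7 9 6 / 9 4 1 7 6 8 3 2 5 / 5 2 7 1 4 6 9 3 8 / 3 9 4 5 8 7 6 1 2 / 8 1 6 2 9 3 5 7 4 / 4 6 9 3 1 5 2 8 7 / 7 5 3 8 2 4 1 6 9 / 1 8 2 6 7 9 4 5 3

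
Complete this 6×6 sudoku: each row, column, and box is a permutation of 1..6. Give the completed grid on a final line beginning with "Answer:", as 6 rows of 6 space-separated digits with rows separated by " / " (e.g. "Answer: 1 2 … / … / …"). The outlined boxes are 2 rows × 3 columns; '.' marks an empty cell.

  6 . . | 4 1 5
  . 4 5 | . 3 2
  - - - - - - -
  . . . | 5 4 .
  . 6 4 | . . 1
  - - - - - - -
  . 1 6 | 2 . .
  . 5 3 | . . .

Step 1. [r6c1∈{2,4}] row 6 places 2 nowhere but r6c1. So r6c1=2.
Step 2. [r3c6∈{3,6}] row 3 places 6 nowhere but r3c6 ⇒ r3c6=6.
Step 3. [r1c2∈{2,3}] 3 has one home in row 1: r1c2. So r1c2=3.
Step 4. [r3c1∈{1,3}] in row 3, 3 fits only at r3c1 ⇒ r3c1=3.
Step 5. [r6c5∈{6}] only 6 remains possible at r6c5, so r6c5=6.
Step 6. [r5c1∈{4}] only 4 remains possible at r5c1 ⇒ r5c1=4.
Step 7. [r3c2∈{2}] r3c2's peers cover all but 2, so r3c2=2.
Step 8. [r2c4∈{6}] only 6 remains possible at r2c4, so r2c4=6.
Step 9. [r1c3∈{2}] r1c3 is down to just 2, so r1c3=2.
Step 10. [r6c4∈{1}] r6c4's peers cover all but 1. So r6c4=1.
Step 11. [r4c5∈{2}] r4c5's peers cover all but 2 ⇒ r4c5=2.
Step 12. [r5c6∈{3}] only 3 remains possible at r5c6, so r5c6=3.
Step 13. [r5c5∈{5}] only 5 remains possible at r5c5 ⇒ r5c5=5.
Step 14. [r6c6∈{4}] only 4 remains possible at r6c6, so r6c6=4.
Step 15. [r3c3∈{1}] r3c3's peers cover all but 1 ⇒ r3c3=1.
Step 16. [r4c4∈{3}] r4c4 has the single candidate 3, so r4c4=3.
Step 17. [r4c1∈{5}] r4c1's peers cover all but 5. So r4c1=5.
Step 18. [r2c1∈{1}] only 1 remains possible at r2c1 ⇒ r2c1=1.

Answer: 6 3 2 4 1 5 / 1 4 5 6 3 2 / 3 2 1 5 4 6 / 5 6 4 3 2 1 / 4 1 6 2 5 3 / 2 5 3 1 6 4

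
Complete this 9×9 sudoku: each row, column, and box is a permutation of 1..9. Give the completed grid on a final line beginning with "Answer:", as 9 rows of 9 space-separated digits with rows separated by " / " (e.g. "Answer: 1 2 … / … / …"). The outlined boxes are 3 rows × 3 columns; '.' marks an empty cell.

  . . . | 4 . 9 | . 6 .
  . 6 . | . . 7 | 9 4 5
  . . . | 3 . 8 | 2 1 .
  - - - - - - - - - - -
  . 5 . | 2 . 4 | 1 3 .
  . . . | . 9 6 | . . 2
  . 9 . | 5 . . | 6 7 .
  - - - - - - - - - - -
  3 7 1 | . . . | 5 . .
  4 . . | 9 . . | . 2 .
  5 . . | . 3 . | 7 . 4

Step 1. [r6c9∈{8}] r6c9 has the single candidate 8. So r6c9=8.
Step 2. [r8c2∈{8}] r8c2 has the single candidate 8. So r8c2=8.
Step 3. [r6c5∈{1}] nothing but 1 survives at r6c5. So r6c5=1.
Step 4. [r2c3∈{2,3,8}] 3 has one home in row 2: r2c3. So r2c3=3.
Step 5. [r2c1∈{1,2,8}] across row 2, 8 lands solely at r2c1. So r2c1=8.
Step 6. [r8c3∈{6}] r8c3 is down to just 6 ⇒ r8c3=6.
Step 7. [r5c4∈{7,8}] in col 4, 7 fits only at r5c4 ⇒ r5c4=7.
Step 8. [r9c4∈{1,6,8}] row 9 places 6 nowhere but r9c4 ⇒ r9c4=6.
Step 9. [r6c3∈{2,4}] in row 6, 4 fits only at r6c3 ⇒ r6c3=4.
Step 10. [r9c2∈{2}] r9c2's peers cover all but 2. So r9c2=2.
Step 11. [r1c3∈{2,5,7}] 2 has one home in col 3: r1c3, so r1c3=2.
Step 12. [r3c9∈{7}] only 7 remains possible at r3c9. So r3c9=7.
Step 13. [r8c7∈{3}] r8c7 has the single candidate 3. So r8c7=3.
Step 14. [r4c5∈{8}] r4c5 has the single candidate 8 ⇒ r4c5=8.
Step 15. [r8c6∈{1,5}] col 6 places 5 nowhere but r8c6 ⇒ r8c6=5.
Step 16. [r1c1∈{1,7}] r1c1 is the only open cell in row 1 admitting 7. So r1c1=7.
Step 17. [r9c3∈{9}] only 9 remains possible at r9c3, so r9c3=9.
Step 18. [r7c8∈{8,9}] in col 8, 9 fits only at r7c8. So r7c8=9.
Step 19. [r5c2∈{1,3}] in row 5, 3 fits only at r5c2. So r5c2=3.
Step 20. [r1c5∈{5}] r1c5 has the single candidate 5. So r1c5=5.
Step 21. [r7c6∈{2}] only 2 remains possible at r7c6, so r7c6=2.
Step 22. [r7c5∈{4}] nothing but 4 survives at r7c5. So r7c5=4.
Step 23. [r1c9∈{3}] nothing but 3 survives at r1c9. So r1c9=3.
Step 24. [r5c7∈{4}] nothing but 4 survives at r5c7 ⇒ r5c7=4.
Step 25. [r2c4∈{1}] r2c4 has the single candidate 1. So r2c4=1.
Step 26. [r9c8∈{8}] r9c8 is down to just 8 ⇒ r9c8=8.
Step 27. [r4c3∈{7}] r4c3 is down to just 7. So r4c3=7.
Step 28. [r4c1∈{6}] r4c1 has the single candidate 6. So r4c1=6.
Step 29. [r1c7∈{8}] nothing but 8 survives at r1c7, so r1c7=8.
Step 30. [r9c6∈{1}] nothing but 1 survives at r9c6, so r9c6=1.
Step 31. [r6c6∈{3}] nothing but 3 survives at r6c6 ⇒ r6c6=3.
Step 32. [r7c4∈{8}] nothing but 8 survives at r7c4. So r7c4=8.
Step 33. [r3c3∈{5}] r3c3 has the single candidate 5. So r3c3=5.
Step 34. [r7c9∈{6}] r7c9 has the single candidate 6, so r7c9=6.
Step 35. [r5c1∈{1}] r5c1's peers cover all but 1. So r5c1=1.
Step 36. [r6c1∈{2}] only 2 remains possible at r6c1 ⇒ r6c1=2.
Step 37. [r1c2∈{1}] nothing but 1 survives at r1c2 ⇒ r1c2=1.
Step 38. [r5c3∈{8}] nothing but 8 survives at r5c3 ⇒ r5c3=8.
Step 39. [r3c5∈{6}] r3c5's peers cover all but 6, so r3c5=6.
Step 40. [r3c1∈{9}] r3c1's peers cover all but 9, so r3c1=9.
Step 41. [r5c8∈{5}] r5c8 has the single candidate 5, so r5c8=5.
Step 42. [r8c9∈{1}] nothing but 1 survives at r8c9. So r8c9=1.
Step 43. [r8c5∈{7}] r8c5's peers cover all but 7. So r8c5=7.
Step 44. [r4c9∈{9}] nothing but 9 survives at r4c9 ⇒ r4c9=9.
Step 45. [r2c5∈{2}] r2c5's peers cover all but 2 ⇒ r2c5=2.
Step 46. [r3c2∈{4}] r3c2's peers cover all but 4 ⇒ r3c2=4.

Answer: 7 1 2 4 5 9 8 6 3 / 8 6 3 1 2 7 9 4 5 / 9 4 5 3 6 8 2 1 7 / 6 5 7 2 8 4 1 3 9 / 1 3 8 7 9 6 4 5 2 / 2 9 4 5 1 3 6 7 8 / 3 7 1 8 4 2 5 9 6 / 4 8 6 9 7 5 3 2 1 / 5 2 9 6 3 1 7 8 4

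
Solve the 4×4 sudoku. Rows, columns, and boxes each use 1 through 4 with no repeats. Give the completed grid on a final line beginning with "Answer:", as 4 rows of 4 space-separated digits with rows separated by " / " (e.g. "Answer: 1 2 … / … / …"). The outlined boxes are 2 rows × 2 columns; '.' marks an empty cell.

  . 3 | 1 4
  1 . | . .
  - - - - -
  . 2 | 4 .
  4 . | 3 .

Step 1. [r4c4∈{1,2}] r4c4 is the only open cell in row 4 admitting 2. So r4c4=2.
Step 2. [r3c1∈{3}] r3c1's peers cover all but 3. So r3c1=3.
Step 3. [r1c1∈{2}] r1c1's peers cover all but 2, so r1c1=2.
Step 4. [r4c2∈{1}] r4c2's peers cover all but 1 ⇒ r4c2=1.
Step 5. [r2c3∈{2}] r2c3's peers cover all but 2, so r2c3=2.
Step 6. [r2c2∈{4}] r2c2 has the single candidate 4, so r2c2=4.
Step 7. [r2c4∈{3}] nothing but 3 survives at r2c4. So r2c4=3.
Step 8. [r3c4∈{1}] only 1 remains possible at r3c4, so r3c4=1.

Answer: 2 3 1 4 / 1 4 2 3 / 3 2 4 1 / 4 1 3 2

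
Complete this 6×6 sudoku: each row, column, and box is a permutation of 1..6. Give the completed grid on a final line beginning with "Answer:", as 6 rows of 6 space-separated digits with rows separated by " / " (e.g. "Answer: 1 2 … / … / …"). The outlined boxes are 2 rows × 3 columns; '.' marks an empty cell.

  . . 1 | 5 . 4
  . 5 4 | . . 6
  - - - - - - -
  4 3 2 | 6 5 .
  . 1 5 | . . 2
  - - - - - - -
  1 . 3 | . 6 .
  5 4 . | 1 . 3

Step 1. [r6c5∈{2}] r6c5 has the single candidate 2, so r6c5=2.
Step 2. [r1c5∈{3}] r1c5 has the single candidate 3 ⇒ r1c5=3.
Step 3. [r1c2∈{2,6}] r1c2 is the only open cell in col 2 admitting 6 ⇒ r1c2=6.
Step 4. [r2c1∈{2,3}] in row 2, 3 fits only at r2c1, so r2c1=3.
Step 5. [r4c5∈{4}] r4c5's peers cover all but 4 ⇒ r4c5=4.
Step 6. [r6c3∈{6}] r6c3's peers cover all but 6. So r6c3=6.
Step 7. [r5c6∈{5}] r5c6 is down to just 5, so r5c6=5.
Step 8. [r2c5∈{1}] r2c5 is down to just 1, so r2c5=1.
Step 9. [r3c6∈{1}] r3c6 is down to just 1. So r3c6=1.
Step 10. [r1c1∈{2}] only 2 remains possible at r1c1. So r1c1=2.
Step 11. [r4c1∈{6}] r4c1 is down to just 6, so r4c1=6.
Step 12. [r5c2∈{2}] r5c2's peers cover all but 2. So r5c2=2.
Step 13. [r4c4∈{3}] r4c4 has the single candidate 3. So r4c4=3.
Step 14. [r5c4∈{4}] r5c4 is down to just 4, so r5c4=4.
Step 15. [r2c4∈{2}] r2c4 is down to just 2, so r2c4=2.

Answer: 2 6 1 5 3 4 / 3 5 4 2 1 6 / 4 3 2 6 5 1 / 6 1 5 3 4 2 / 1 2 3 4 6 5 / 5 4 6 1 2 3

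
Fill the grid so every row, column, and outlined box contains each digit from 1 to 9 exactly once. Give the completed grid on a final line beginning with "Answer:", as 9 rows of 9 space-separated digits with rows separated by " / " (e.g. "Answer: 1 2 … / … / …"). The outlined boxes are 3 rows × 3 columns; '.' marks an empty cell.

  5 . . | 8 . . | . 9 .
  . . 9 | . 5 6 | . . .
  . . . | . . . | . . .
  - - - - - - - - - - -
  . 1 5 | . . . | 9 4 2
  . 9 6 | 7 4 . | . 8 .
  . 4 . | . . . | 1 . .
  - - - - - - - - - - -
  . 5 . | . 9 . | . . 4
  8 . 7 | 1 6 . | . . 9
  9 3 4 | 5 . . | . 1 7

Step 1. [r8c2∈{2}] r8c2 is down to just 2. So r8c2=2.
Step 2. [r6c8∈{3,5,6,7}] box 6 places 7 nowhere but r6c8, so r6c8=7.
Step 3. [r9c7∈{2,6,8}] in row 9, 6 fits only at r9c7 ⇒ r9c7=6.
Step 4. [r3c8∈{2,3,5,6}] across col 8, 6 lands solely at r3c8, so r3c8=6.
Step 5. [r6c3∈{2,3,8}] r6c3 is the only open cell in box 4 admitting 8, so r6c3=8.
Step 6. [r7c7∈{2,3,8}] 8 has one home in box 9: r7c7 ⇒ r7c7=8.
Step 7. [r5c6∈{1,2,3,5}] row 5 places 1 nowhere but r5c6 ⇒ r5c6=1.
Step 8. [r5c1∈{2,3}] across row 5, 2 lands solely at r5c1. So r5c1=2.
Step 9. [r6c1∈{3}] r6c1 is down to just 3. So r6c1=3.
Step 10. [r6c5∈{2}] r6c5 has the single candidate 2 ⇒ r6c5=2.
Step 11. [r9c6∈{2,8}] r9c6 is the only open cell in row 9 admitting 2. So r9c6=2.
Step 12. [r7c4∈{3}] r7c4 is down to just 3, so r7c4=3.
Step 13. [r7c3∈{1}] r7c3 has the single candidate 1. So r7c3=1.
Step 14. [r4c6∈{3,8}] across col 6, 8 lands solely at r4c6. So r4c6=8.
Step 15. [r6c9∈{5,6}] 6 has one home in col 9: r6c9. So r6c9=6.
Step 16. [r8c6∈{4}] r8c6 has the single candidate 4. So r8c6=4.
Step 17. [r1c7∈{2,3,4,7}] across row 1, 4 lands solely at r1c7, so r1c7=4.
Step 18. [r7c6∈{7}] r7c6 is down to just 7, so r7c6=7.
Step 19. [r1c6∈{3}] r1c6 has the single candidate 3 ⇒ r1c6=3.
Step 20. [r3c3∈{2,3}] in col 3, 3 fits only at r3c3 ⇒ r3c3=3.
Step 21. [r1c9∈{1}] nothing but 1 survives at r1c9 ⇒ r1c9=1.
Step 22. [r2c1∈{1,4,7}] across row 2, 1 lands solely at r2c1. So r2c1=1.
Step 23. [r6c4∈{9}] nothing but 9 survives at r6c4. So r6c4=9.
Step 24. [r2c4∈{2,4}] r2c4 is the only open cell in row 2 admitting 4 ⇒ r2c4=4.
Step 25. [r1c5∈{7}] r1c5's peers cover all but 7 ⇒ r1c5=7.
Step 26. [r8c8∈{3,5}] in col 8, 5 fits only at r8c8. So r8c8=5.
Step 27. [r2c8∈{2,3}] r2c8 is the only open cell in col 8 admitting 3 ⇒ r2c8=3.
Step 28. [r2c7∈{2,7}] in row 2, 2 fits only at r2c7, so r2c7=2.
Step 29. [r3c7∈{5,7}] 7 has one home in col 7: r3c7 ⇒ r3c7=7.
Step 30. [r5c9∈{3,5}] 3 has one home in col 9: r5c9 ⇒ r5c9=3.
Step 31. [r2c9∈{8}] r2c9's peers cover all but 8. So r2c9=8.
Step 32. [r3c9∈{5}] only 5 remains possible at r3c9, so r3c9=5.
Step 33. [r3c1∈{4}] r3c1's peers cover all but 4, so r3c1=4.
Step 34. [r7c8∈{2}] r7c8 is down to just 2. So r7c8=2.
Step 35. [r1c3∈{2}] r1c3 is down to just 2. So r1c3=2.
Step 36. [r1c2∈{6}] r1c2 is down to just 6 ⇒ r1c2=6.
Step 37. [r3c4∈{2}] only 2 remains possible at r3c4. So r3c4=2.
Step 38. [r2c2∈{7}] only 7 remains possible at r2c2 ⇒ r2c2=7.
Step 39. [r6c6∈{5}] r6c6 has the single candidate 5 ⇒ r6c6=5.
Step 40. [r5c7∈{5}] only 5 remains possible at r5c7. So r5c7=5.
Step 41. [r4c1∈{7}] nothing but 7 survives at r4c1 ⇒ r4c1=7.
Step 42. [r3c6∈{9}] r3c6 is down to just 9 ⇒ r3c6=9.
Step 43. [r7c1∈{6}] r7c1 has the single candidate 6 ⇒ r7c1=6.
Step 44. [r3c2∈{8}] r3c2 has the single candidate 8 ⇒ r3c2=8.
Step 45. [r4c4∈{6}] nothing but 6 survives at r4c4. So r4c4=6.
Step 46. [r4c5∈{3}] r4c5 is down to just 3 ⇒ r4c5=3.
Step 47. [r8c7∈{3}] only 3 remains possible at r8c7, so r8c7=3.
Step 48. [r9c5∈{8}] nothing but 8 survives at r9c5 ⇒ r9c5=8.
Step 49. [r3c5∈{1}] only 1 remains possible at r3c5. So r3c5=1.

Answer: 5 6 2 8 7 3 4 9 1 / 1 7 9 4 5 6 2 3 8 / 4 8 3 2 1 9 7 6 5 / 7 1 5 6 3 8 9 4 2 / 2 9 6 7 4 1 5 8 3 / 3 4 8 9 2 5 1 7 6 / 6 5 1 3 9 7 8 2 4 / 8 2 7 1 6 4 3 5 9 / 9 3 4 5 8 2 6 1 7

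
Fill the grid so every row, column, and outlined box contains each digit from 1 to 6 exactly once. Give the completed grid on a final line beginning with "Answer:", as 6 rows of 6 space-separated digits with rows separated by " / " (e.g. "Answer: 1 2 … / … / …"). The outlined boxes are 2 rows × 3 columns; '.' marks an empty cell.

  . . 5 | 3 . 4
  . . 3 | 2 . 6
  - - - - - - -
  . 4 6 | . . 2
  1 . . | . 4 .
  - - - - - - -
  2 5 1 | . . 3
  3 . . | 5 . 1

Step 1. [r1c2∈{1,2,6}] across row 1, 2 lands solely at r1c2, so r1c2=2.
Step 2. [r2c5∈{1,5}] row 2 places 5 nowhere but r2c5 ⇒ r2c5=5.
Step 3. [r5c5∈{6}] r5c5's peers cover all but 6, so r5c5=6.
Step 4. [r3c5∈{1,3}] 3 has one home in row 3: r3c5, so r3c5=3.
Step 5. [r6c3∈{4}] r6c3's peers cover all but 4 ⇒ r6c3=4.
Step 6. [r6c5∈{2}] r6c5 is down to just 2. So r6c5=2.
Step 7. [r4c3∈{2}] r4c3 has the single candidate 2 ⇒ r4c3=2.
Step 8. [r4c4∈{6}] r4c4's peers cover all but 6. So r4c4=6.
Step 9. [r4c6∈{5}] r4c6 is down to just 5, so r4c6=5.
Step 10. [r6c2∈{6}] r6c2's peers cover all but 6 ⇒ r6c2=6.
Step 11. [r2c1∈{4}] r2c1's peers cover all but 4 ⇒ r2c1=4.
Step 12. [r3c1∈{5}] r3c1 is down to just 5 ⇒ r3c1=5.
Step 13. [r1c1∈{6}] r1c1 is down to just 6 ⇒ r1c1=6.
Step 14. [r2c2∈{1}] nothing but 1 survives at r2c2, so r2c2=1.
Step 15. [r4c2∈{3}] r4c2 is down to just 3, so r4c2=3.
Step 16. [r5c4∈{4}] r5c4 is down to just 4 ⇒ r5c4=4.
Step 17. [r3c4∈{1}] r3c4's peers cover all but 1, so r3c4=1.
Step 18. [r1c5∈{1}] r1c5's peers cover all but 1, so r1c5=1.

Answer: 6 2 5 3 1 4 / 4 1 3 2 5 6 / 5 4 6 1 3 2 / 1 3 2 6 4 5 / 2 5 1 4 6 3 / 3 6 4 5 2 1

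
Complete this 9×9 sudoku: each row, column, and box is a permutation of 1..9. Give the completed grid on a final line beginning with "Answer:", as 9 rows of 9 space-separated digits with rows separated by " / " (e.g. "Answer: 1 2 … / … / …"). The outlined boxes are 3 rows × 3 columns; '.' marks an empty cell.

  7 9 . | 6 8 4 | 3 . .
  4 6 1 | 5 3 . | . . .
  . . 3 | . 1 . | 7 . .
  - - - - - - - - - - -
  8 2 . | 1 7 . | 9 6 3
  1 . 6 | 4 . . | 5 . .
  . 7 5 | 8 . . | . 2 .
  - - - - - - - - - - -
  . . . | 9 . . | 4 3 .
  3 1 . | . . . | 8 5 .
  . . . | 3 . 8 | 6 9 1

Step 1. [r8c4∈{2,7}] in col 4, 7 fits only at r8c4. So r8c4=7.
Step 2. [r8c9∈{2}] nothing but 2 survives at r8c9 ⇒ r8c9=2.
Step 3. [r2c8∈{8}] r2c8's peers cover all but 8, so r2c8=8.
Step 4. [r9c2∈{4,5}] r9c2 is the only open cell in col 2 admitting 4, so r9c2=4.
Step 5. [r7c1∈{2,5,6}] 6 has one home in col 1: r7c1, so r7c1=6.
Step 6. [r3c4∈{2}] nothing but 2 survives at r3c4, so r3c4=2.
Step 7. [r3c6∈{9}] nothing but 9 survives at r3c6. So r3c6=9.
Step 8. [r9c1∈{2,5}] col 1 places 2 nowhere but r9c1, so r9c1=2.
Step 9. [r7c2∈{5,8}] box 7 places 5 nowhere but r7c2. So r7c2=5.
Step 10. [r6c6∈{3,6}] across row 6, 3 lands solely at r6c6, so r6c6=3.
Step 11. [r7c5∈{2}] nothing but 2 survives at r7c5. So r7c5=2.
Step 12. [r7c9∈{7}] only 7 remains possible at r7c9. So r7c9=7.
Step 13. [r6c5∈{6,9}] row 6 places 6 nowhere but r6c5. So r6c5=6.
Step 14. [r3c9∈{4,5,6}] across row 3, 6 lands solely at r3c9 ⇒ r3c9=6.
Step 15. [r2c6∈{7}] r2c6 has the single candidate 7, so r2c6=7.
Step 16. [r2c9∈{9}] r2c9 has the single candidate 9, so r2c9=9.
Step 17. [r1c8∈{1}] r1c8 has the single candidate 1 ⇒ r1c8=1.
Step 18. [r6c7∈{1}] only 1 remains possible at r6c7. So r6c7=1.
Step 19. [r8c3∈{9}] r8c3 has the single candidate 9. So r8c3=9.
Step 20. [r5c2∈{3}] only 3 remains possible at r5c2, so r5c2=3.
Step 21. [r8c6∈{6}] r8c6 has the single candidate 6, so r8c6=6.
Step 22. [r2c7∈{2}] r2c7 is down to just 2. So r2c7=2.
Step 23. [r7c3∈{8}] r7c3 is down to just 8 ⇒ r7c3=8.
Step 24. [r4c6∈{5}] nothing but 5 survives at r4c6 ⇒ r4c6=5.
Step 25. [r6c1∈{9}] r6c1 is down to just 9 ⇒ r6c1=9.
Step 26. [r1c3∈{2}] nothing but 2 survives at r1c3. So r1c3=2.
Step 27. [r9c5∈{5}] r9c5 is down to just 5 ⇒ r9c5=5.
Step 28. [r3c2∈{8}] only 8 remains possible at r3c2. So r3c2=8.
Step 29. [r1c9∈{5}] r1c9's peers cover all but 5. So r1c9=5.
Step 30. [r9c3∈{7}] r9c3 is down to just 7, so r9c3=7.
Step 31. [r4c3∈{4}] r4c3 has the single candidate 4 ⇒ r4c3=4.
Step 32. [r5c8∈{7}] r5c8 has the single candidate 7 ⇒ r5c8=7.
Step 33. [r7c6∈{1}] nothing but 1 survives at r7c6. So r7c6=1.
Step 34. [r3c8∈{4}] only 4 remains possible at r3c8, so r3c8=4.
Step 35. [r5c5∈{9}] r5c5 has the single candidate 9 ⇒ r5c5=9.
Step 36. [r8c5∈{4}] r8c5's peers cover all but 4. So r8c5=4.
Step 37. [r6c9∈{4}] r6c9 is down to just 4 ⇒ r6c9=4.
Step 38. [r5c6∈{2}] r5c6 has the single candidate 2, so r5c6=2.
Step 39. [r5c9∈{8}] only 8 remains possible at r5c9, so r5c9=8.
Step 40. [r3c1∈{5}] r3c1's peers cover all but 5 ⇒ r3c1=5.

Answer: 7 9 2 6 8 4 3 1 5 / 4 6 1 5 3 7 2 8 9 / 5 8 3 2 1 9 7 4 6 / 8 2 4 1 7 5 9 6 3 / 1 3 6 4 9 2 5 7 8 / 9 7 5 8 6 3 1 2 4 / 6 5 8 9 2 1 4 3 7 / 3 1 9 7 4 6 8 5 2 / 2 4 7 3 5 8 6 9 1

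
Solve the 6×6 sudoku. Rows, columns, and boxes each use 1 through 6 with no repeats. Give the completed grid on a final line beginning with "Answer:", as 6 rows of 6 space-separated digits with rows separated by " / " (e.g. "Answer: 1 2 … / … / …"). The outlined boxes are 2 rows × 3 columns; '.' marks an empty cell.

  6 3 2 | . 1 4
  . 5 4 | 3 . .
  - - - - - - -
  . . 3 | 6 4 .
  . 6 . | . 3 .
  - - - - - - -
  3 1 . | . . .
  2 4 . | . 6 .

Step 1. [r5c5∈{2,5}] across col 5, 5 lands solely at r5c5, so r5c5=5.
Step 2. [r4c3∈{1,5}] r4c3 is the only open cell in col 3 admitting 1, so r4c3=1.
Step 3. [r5c6∈{2}] r5c6's peers cover all but 2. So r5c6=2.
Step 4. [r4c6∈{5}] r4c6 has the single candidate 5. So r4c6=5.
Step 5. [r3c6∈{1}] r3c6 is down to just 1, so r3c6=1.
Step 6. [r2c5∈{2}] r2c5 is down to just 2. So r2c5=2.
Step 7. [r3c2∈{2}] r3c2 is down to just 2, so r3c2=2.
Step 8. [r6c6∈{3}] only 3 remains possible at r6c6 ⇒ r6c6=3.
Step 9. [r3c1∈{5}] r3c1 has the single candidate 5. So r3c1=5.
Step 10. [r4c4∈{2}] r4c4 has the single candidate 2 ⇒ r4c4=2.
Step 11. [r1c4∈{5}] r1c4's peers cover all but 5, so r1c4=5.
Step 12. [r2c1∈{1}] r2c1 has the single candidate 1, so r2c1=1.
Step 13. [r6c3∈{5}] nothing but 5 survives at r6c3, so r6c3=5.
Step 14. [r6c4∈{1}] r6c4's peers cover all but 1 ⇒ r6c4=1.
Step 15. [r5c4∈{4}] r5c4's peers cover all but 4, so r5c4=4.
Step 16. [r4c1∈{4}] only 4 remains possible at r4c1, so r4c1=4.
Step 17. [r2c6∈{6}] nothing but 6 survives at r2c6. So r2c6=6.
Step 18. [r5c3∈{6}] r5c3's peers cover all but 6. So r5c3=6.

Answer: 6 3 2 5 1 4 / 1 5 4 3 2 6 / 5 2 3 6 4 1 / 4 6 1 2 3 5 / 3 1 6 4 5 2 / 2 4 5 1 6 3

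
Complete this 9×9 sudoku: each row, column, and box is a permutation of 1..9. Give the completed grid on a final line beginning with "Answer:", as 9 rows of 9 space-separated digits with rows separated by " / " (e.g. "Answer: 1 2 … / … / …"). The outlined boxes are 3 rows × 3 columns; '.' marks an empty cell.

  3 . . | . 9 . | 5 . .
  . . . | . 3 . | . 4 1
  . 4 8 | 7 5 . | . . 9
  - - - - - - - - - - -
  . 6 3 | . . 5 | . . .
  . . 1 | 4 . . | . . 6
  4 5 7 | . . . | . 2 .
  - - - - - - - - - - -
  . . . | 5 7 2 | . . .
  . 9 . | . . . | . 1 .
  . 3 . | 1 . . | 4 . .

Step 1. [r5c8∈{3,5,7,8,9}] across row 5, 5 lands solely at r5c8, so r5c8=5.
Step 2. [r9c6∈{6,8,9}] across box 8, 9 lands solely at r9c6. So r9c6=9.
Step 3. [r8c5∈{4,6,8}] across col 5, 4 lands solely at r8c5. So r8c5=4.
Step 4. [r2c3∈{2,5,6,9}] across col 3, 9 lands solely at r2c3, so r2c3=9.
Step 5. [r2c1∈{2,5,6,7}] 5 has one home in row 2: r2c1. So r2c1=5.
Step 6. [r5c6∈{3,7,8}] across col 6, 7 lands solely at r5c6 ⇒ r5c6=7.
Step 7. [r5c7∈{3,8,9}] row 5 places 3 nowhere but r5c7, so r5c7=3.
Step 8. [r6c9∈{8}] r6c9 has the single candidate 8. So r6c9=8.
Step 9. [r5c1∈{2,8,9}] across row 5, 9 lands solely at r5c1, so r5c1=9.
Step 10. [r1c6∈{1,4,6,8}] r1c6 is the only open cell in row 1 admitting 4. So r1c6=4.
Step 11. [r1c2∈{1,2,7}] row 1 places 1 nowhere but r1c2. So r1c2=1.
Step 12. [r7c2∈{8}] r7c2's peers cover all but 8 ⇒ r7c2=8.
Step 13. [r5c5∈{2,8}] row 5 places 8 nowhere but r5c5 ⇒ r5c5=8.
Step 14. [r9c5∈{6}] r9c5 is down to just 6. So r9c5=6.
Step 15. [r4c5∈{1,2}] col 5 places 2 nowhere but r4c5, so r4c5=2.
Step 16. [r4c7∈{1,7,9}] in row 4, 1 fits only at r4c7. So r4c7=1.
Step 17. [r9c8∈{7,8}] row 9 places 8 nowhere but r9c8 ⇒ r9c8=8.
Step 18. [r1c4∈{2,6,8}] 8 has one home in row 1: r1c4, so r1c4=8.
Step 19. [r2c6∈{6}] r2c6 has the single candidate 6. So r2c6=6.
Step 20. [r6c7∈{9}] nothing but 9 survives at r6c7, so r6c7=9.
Step 21. [r7c7∈{6}] only 6 remains possible at r7c7, so r7c7=6.
Step 22. [r3c7∈{2}] only 2 remains possible at r3c7 ⇒ r3c7=2.
Step 23. [r1c9∈{7}] only 7 remains possible at r1c9, so r1c9=7.
Step 24. [r1c3∈{2,6}] 2 has one home in row 1: r1c3 ⇒ r1c3=2.
Step 25. [r8c4∈{3}] r8c4's peers cover all but 3 ⇒ r8c4=3.
Step 26. [r3c1∈{6}] r3c1's peers cover all but 6. So r3c1=6.
Step 27. [r9c1∈{2,7}] 7 has one home in row 9: r9c1, so r9c1=7.
Step 28. [r9c9∈{2,5}] r9c9 is the only open cell in row 9 admitting 2 ⇒ r9c9=2.
Step 29. [r3c8∈{3}] r3c8 is down to just 3. So r3c8=3.
Step 30. [r9c3∈{5}] r9c3 has the single candidate 5, so r9c3=5.
Step 31. [r6c5∈{1}] r6c5's peers cover all but 1, so r6c5=1.
Step 32. [r2c7∈{8}] nothing but 8 survives at r2c7 ⇒ r2c7=8.
Step 33. [r7c9∈{3}] only 3 remains possible at r7c9 ⇒ r7c9=3.
Step 34. [r7c1∈{1}] r7c1's peers cover all but 1, so r7c1=1.
Step 35. [r5c2∈{2}] r5c2's peers cover all but 2 ⇒ r5c2=2.
Step 36. [r4c8∈{7}] r4c8 has the single candidate 7, so r4c8=7.
Step 37. [r8c7∈{7}] only 7 remains possible at r8c7 ⇒ r8c7=7.
Step 38. [r1c8∈{6}] only 6 remains possible at r1c8, so r1c8=6.
Step 39. [r2c2∈{7}] only 7 remains possible at r2c2 ⇒ r2c2=7.
Step 40. [r6c4∈{6}] nothing but 6 survives at r6c4, so r6c4=6.
Step 41. [r2c4∈{2}] nothing but 2 survives at r2c4. So r2c4=2.
Step 42. [r8c3∈{6}] r8c3's peers cover all but 6 ⇒ r8c3=6.
Step 43. [r8c9∈{5}] nothing but 5 survives at r8c9. So r8c9=5.
Step 44. [r8c6∈{8}] only 8 remains possible at r8c6. So r8c6=8.
Step 45. [r7c3∈{4}] nothing but 4 survives at r7c3. So r7c3=4.
Step 46. [r4c4∈{9}] nothing but 9 survives at r4c4 ⇒ r4c4=9.
Step 47. [r4c1∈{8}] r4c1's peers cover all but 8, so r4c1=8.
Step 48. [r8c1∈{2}] r8c1's peers cover all but 2. So r8c1=2.
Step 49. [r4c9∈{4}] r4c9 is down to just 4 ⇒ r4c9=4.
Step 50. [r3c6∈{1}] r3c6 has the single candidate 1. So r3c6=1.
Step 51. [r6c6∈{3}] only 3 remains possible at r6c6. So r6c6=3.
Step 52. [r7c8∈{9}] r7c8 has the single candidate 9. So r7c8=9.

Answer: 3 1 2 8 9 4 5 6 7 / 5 7 9 2 3 6 8 4 1 / 6 4 8 7 5 1 2 3 9 / 8 6 3 9 2 5 1 7 4 / 9 2 1 4 8 7 3 5 6 / 4 5 7 6 1 3 9 2 8 / 1 8 4 5 7 2 6 9 3 / 2 9 6 3 4 8 7 1 5 / 7 3 5 1 6 9 4 8 2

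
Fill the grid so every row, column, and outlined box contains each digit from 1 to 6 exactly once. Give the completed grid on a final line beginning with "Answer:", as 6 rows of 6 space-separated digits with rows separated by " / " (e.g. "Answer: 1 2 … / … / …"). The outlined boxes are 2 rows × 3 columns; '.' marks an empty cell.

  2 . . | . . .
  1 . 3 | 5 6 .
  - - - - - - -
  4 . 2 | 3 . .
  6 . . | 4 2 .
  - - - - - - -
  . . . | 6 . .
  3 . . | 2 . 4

Step 1. [r5c1∈{5}] only 5 remains possible at r5c1. So r5c1=5.
Step 2. [r1c5∈{1,3,4}] across col 5, 4 lands solely at r1c5 ⇒ r1c5=4.
Step 3. [r5c5∈{1,3}] r5c5 is the only open cell in col 5 admitting 3, so r5c5=3.
Step 4. [r5c6∈{1}] r5c6 is down to just 1, so r5c6=1.
Step 5. [r4c6∈{5}] only 5 remains possible at r4c6 ⇒ r4c6=5.
Step 6. [r4c3∈{1}] nothing but 1 survives at r4c3 ⇒ r4c3=1.
Step 7. [r6c3∈{6}] r6c3's peers cover all but 6, so r6c3=6.
Step 8. [r5c2∈{2,4}] in row 5, 2 fits only at r5c2. So r5c2=2.
Step 9. [r3c2∈{5}] r3c2 has the single candidate 5 ⇒ r3c2=5.
Step 10. [r1c6∈{3}] only 3 remains possible at r1c6. So r1c6=3.
Step 11. [r6c2∈{1}] only 1 remains possible at r6c2 ⇒ r6c2=1.
Step 12. [r5c3∈{4}] r5c3 is down to just 4, so r5c3=4.
Step 13. [r1c3∈{5}] nothing but 5 survives at r1c3, so r1c3=5.
Step 14. [r4c2∈{3}] r4c2's peers cover all but 3, so r4c2=3.
Step 15. [r3c5∈{1}] r3c5 is down to just 1. So r3c5=1.
Step 16. [r2c6∈{2}] r2c6 is down to just 2. So r2c6=2.
Step 17. [r3c6∈{6}] r3c6 is down to just 6. So r3c6=6.
Step 18. [r6c5∈{5}] only 5 remains possible at r6c5. So r6c5=5.
Step 19. [r2c2∈{4}] only 4 remains possible at r2c2 ⇒ r2c2=4.
Step 20. [r1c4∈{1}] r1c4 has the single candidate 1 ⇒ r1c4=1.
Step 21. [r1c2∈{6}] r1c2 is down to just 6, so r1c2=6.

Answer: 2 6 5 1 4 3 / 1 4 3 5 6 2 / 4 5 2 3 1 6 / 6 3 1 4 2 5 / 5 2 4 6 3 1 / 3 1 6 2 5 4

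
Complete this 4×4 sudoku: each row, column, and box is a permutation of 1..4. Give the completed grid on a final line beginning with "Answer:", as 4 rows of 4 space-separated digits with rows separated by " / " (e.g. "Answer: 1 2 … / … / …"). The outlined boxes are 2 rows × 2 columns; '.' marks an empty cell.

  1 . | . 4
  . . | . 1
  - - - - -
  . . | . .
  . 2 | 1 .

Step 1. [r4c1∈{3,4}] row 4 places 4 nowhere but r4c1, so r4c1=4.
Step 2. [r1c2∈{3}] nothing but 3 survives at r1c2 ⇒ r1c2=3.
Step 3. [r4c4∈{3}] r4c4 is down to just 3 ⇒ r4c4=3.
Step 4. [r1c3∈{2}] r1c3 has the single candidate 2, so r1c3=2.
Step 5. [r2c1∈{2}] r2c1's peers cover all but 2 ⇒ r2c1=2.
Step 6. [r2c3∈{3}] only 3 remains possible at r2c3 ⇒ r2c3=3.
Step 7. [r3c3∈{4}] r3c3's peers cover all but 4, so r3c3=4.
Step 8. [r2c2∈{4}] nothing but 4 survives at r2c2 ⇒ r2c2=4.
Step 9. [r3c4∈{2}] r3c4 has the single candidate 2, so r3c4=2.
Step 10. [r3c2∈{1}] r3c2's peers cover all but 1. So r3c2=1.
Step 11. [r3c1∈{3}] only 3 remains possible at r3c1, so r3c1=3.

Answer: 1 3 2 4 / 2 4 3 1 / 3 1 4 2 / 4 2 1 3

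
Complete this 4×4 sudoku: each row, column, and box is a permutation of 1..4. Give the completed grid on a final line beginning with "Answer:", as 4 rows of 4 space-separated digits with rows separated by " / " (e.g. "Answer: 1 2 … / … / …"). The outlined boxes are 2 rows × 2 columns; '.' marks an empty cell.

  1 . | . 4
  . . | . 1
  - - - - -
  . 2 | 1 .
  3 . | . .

Step 1. [r1c3∈{2,3}] 2 has one home in row 1: r1c3, so r1c3=2.
Step 2. [r3c1∈{4}] only 4 remains possible at r3c1, so r3c1=4.
Step 3. [r2c2∈{3,4}] 4 has one home in row 2: r2c2. So r2c2=4.
Step 4. [r1c2∈{3}] nothing but 3 survives at r1c2. So r1c2=3.
Step 5. [r3c4∈{3}] nothing but 3 survives at r3c4. So r3c4=3.
Step 6. [r2c1∈{2}] nothing but 2 survives at r2c1 ⇒ r2c1=2.
Step 7. [r4c2∈{1}] r4c2 is down to just 1, so r4c2=1.
Step 8. [r4c3∈{4}] r4c3 is down to just 4 ⇒ r4c3=4.
Step 9. [r4c4∈{2}] only 2 remains possible at r4c4. So r4c4=2.
Step 10. [r2c3∈{3}] r2c3's peers cover all but 3 ⇒ r2c3=3.

Answer: 1 3 2 4 / 2 4 3 1 / 4 2 1 3 / 3 1 4 2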